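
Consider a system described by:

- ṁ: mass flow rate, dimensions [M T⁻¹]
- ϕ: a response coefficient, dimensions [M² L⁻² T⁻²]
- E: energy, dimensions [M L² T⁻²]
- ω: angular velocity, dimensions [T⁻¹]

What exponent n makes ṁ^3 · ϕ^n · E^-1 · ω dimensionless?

-1

Balance the M exponent: (2)·n from ϕ, plus 3·(1) − (1) + (0) = 2 from the rest, must sum to zero.
2n + 2 = 0, so n = -1.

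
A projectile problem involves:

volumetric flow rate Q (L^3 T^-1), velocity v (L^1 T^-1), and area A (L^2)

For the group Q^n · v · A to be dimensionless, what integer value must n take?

Balance the L exponent: (3)·n from Q, plus (1) + (2) = 3 from the rest, must sum to zero.
3n + 3 = 0, so n = -1.

-1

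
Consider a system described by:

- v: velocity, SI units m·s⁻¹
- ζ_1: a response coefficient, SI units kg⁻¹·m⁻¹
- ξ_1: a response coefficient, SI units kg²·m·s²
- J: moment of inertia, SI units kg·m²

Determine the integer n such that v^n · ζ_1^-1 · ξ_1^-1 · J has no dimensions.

-2

Balance the L exponent: (1)·n from v, plus −(-1) − (1) + (2) = 2 from the rest, must sum to zero.
n + 2 = 0, so n = -2.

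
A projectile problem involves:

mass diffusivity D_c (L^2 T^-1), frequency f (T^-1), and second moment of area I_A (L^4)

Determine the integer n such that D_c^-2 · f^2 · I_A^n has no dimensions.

1

Balance the L exponent: (4)·n from I_A, plus −2·(2) + 2·(0) = -4 from the rest, must sum to zero.
4n − 4 = 0, so n = 1.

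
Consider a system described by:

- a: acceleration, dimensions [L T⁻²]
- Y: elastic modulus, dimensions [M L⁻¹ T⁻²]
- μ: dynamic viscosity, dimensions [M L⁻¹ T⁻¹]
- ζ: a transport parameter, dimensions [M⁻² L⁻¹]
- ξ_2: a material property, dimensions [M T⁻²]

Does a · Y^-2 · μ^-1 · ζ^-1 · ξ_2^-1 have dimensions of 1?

Sum the exponent of each base dimension across the product:
  M: [a]_M − 2·[Y]_M − [μ]_M − [ζ]_M − [ξ_2]_M = (0) − 2·(1) − (1) − (-2) − (1) = -2
  L: [a]_L − 2·[Y]_L − [μ]_L − [ζ]_L − [ξ_2]_L = (1) − 2·(-1) − (-1) − (-1) − (0) = 5
  T: [a]_T − 2·[Y]_T − [μ]_T − [ζ]_T − [ξ_2]_T = (-2) − 2·(-2) − (-1) − (0) − (-2) = 5
Net dimensions [M⁻² L⁵ T⁵] ≠ [1] — not dimensionless.

no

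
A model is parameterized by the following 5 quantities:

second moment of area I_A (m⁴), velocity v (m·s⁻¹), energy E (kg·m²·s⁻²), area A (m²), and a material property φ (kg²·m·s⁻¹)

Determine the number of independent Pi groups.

2

There are 5 variables and 3 base dimensions (M, L, T).
The dimension matrix has rank 3.
Independent dimensionless groups: 5 − 3 = 2.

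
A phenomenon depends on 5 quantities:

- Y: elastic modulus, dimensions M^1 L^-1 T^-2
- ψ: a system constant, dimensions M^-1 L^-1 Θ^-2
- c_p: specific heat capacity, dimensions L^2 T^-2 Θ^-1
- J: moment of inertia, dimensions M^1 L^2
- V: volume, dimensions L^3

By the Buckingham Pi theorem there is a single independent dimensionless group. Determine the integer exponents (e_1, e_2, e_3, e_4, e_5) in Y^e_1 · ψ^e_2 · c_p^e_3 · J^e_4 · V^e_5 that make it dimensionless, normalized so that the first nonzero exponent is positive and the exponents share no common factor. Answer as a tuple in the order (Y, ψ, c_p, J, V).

M: e_1·(1) + e_2·(-1) + e_3·(0) + e_4·(1) + e_5·(0) = 0
L: e_1·(-1) + e_2·(-1) + e_3·(2) + e_4·(2) + e_5·(3) = 0
T: e_1·(-2) + e_2·(0) + e_3·(-2) + e_4·(0) + e_5·(0) = 0
Θ: e_1·(0) + e_2·(-2) + e_3·(-1) + e_4·(0) + e_5·(0) = 0
Solving this homogeneous linear system for the smallest-integer solution (first nonzero entry positive) gives (2, 1, -2, -1, 3).

(2, 1, -2, -1, 3)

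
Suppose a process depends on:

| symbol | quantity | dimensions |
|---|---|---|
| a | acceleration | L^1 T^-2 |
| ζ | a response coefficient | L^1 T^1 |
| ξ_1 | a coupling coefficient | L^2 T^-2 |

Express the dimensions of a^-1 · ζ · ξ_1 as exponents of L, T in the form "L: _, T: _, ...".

Collect each base-dimension exponent across the product:
  L: −(1) + (1) + (2) = 2
  T: −(-2) + (1) + (-2) = 1
So the dimensions are [L² T].

L: 2, T: 1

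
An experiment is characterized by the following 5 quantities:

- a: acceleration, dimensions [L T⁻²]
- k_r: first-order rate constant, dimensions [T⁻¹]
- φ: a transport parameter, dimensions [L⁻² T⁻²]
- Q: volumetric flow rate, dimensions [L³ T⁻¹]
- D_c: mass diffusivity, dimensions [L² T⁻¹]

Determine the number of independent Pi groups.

There are 5 variables and 2 base dimensions (L, T).
The dimension matrix has rank 2.
Independent dimensionless groups: 5 − 2 = 3.

3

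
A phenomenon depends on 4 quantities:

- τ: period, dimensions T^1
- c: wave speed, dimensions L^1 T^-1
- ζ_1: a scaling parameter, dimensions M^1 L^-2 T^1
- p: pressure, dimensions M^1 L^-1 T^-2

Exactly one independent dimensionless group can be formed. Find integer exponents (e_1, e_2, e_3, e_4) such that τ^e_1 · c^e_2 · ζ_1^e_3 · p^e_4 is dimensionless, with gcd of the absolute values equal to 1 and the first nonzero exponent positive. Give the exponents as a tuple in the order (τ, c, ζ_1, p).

(2, -1, -1, 1)

M: e_1·(0) + e_2·(0) + e_3·(1) + e_4·(1) = 0
L: e_1·(0) + e_2·(1) + e_3·(-2) + e_4·(-1) = 0
T: e_1·(1) + e_2·(-1) + e_3·(1) + e_4·(-2) = 0
Solving this homogeneous linear system for the smallest-integer solution (first nonzero entry positive) gives (2, -1, -1, 1).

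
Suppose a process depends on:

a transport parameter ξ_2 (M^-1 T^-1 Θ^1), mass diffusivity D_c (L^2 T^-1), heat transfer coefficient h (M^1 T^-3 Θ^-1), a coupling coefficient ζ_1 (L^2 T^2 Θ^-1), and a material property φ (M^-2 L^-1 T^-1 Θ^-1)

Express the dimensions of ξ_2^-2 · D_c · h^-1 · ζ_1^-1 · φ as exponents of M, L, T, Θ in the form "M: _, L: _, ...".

M: -1, L: -1, T: 1, Θ: -1

Collect each base-dimension exponent across the product:
  M: −2·(-1) + (0) − (1) − (0) + (-2) = -1
  L: −2·(0) + (2) − (0) − (2) + (-1) = -1
  T: −2·(-1) + (-1) − (-3) − (2) + (-1) = 1
  Θ: −2·(1) + (0) − (-1) − (-1) + (-1) = -1
So the dimensions are [M⁻¹ L⁻¹ T Θ⁻¹].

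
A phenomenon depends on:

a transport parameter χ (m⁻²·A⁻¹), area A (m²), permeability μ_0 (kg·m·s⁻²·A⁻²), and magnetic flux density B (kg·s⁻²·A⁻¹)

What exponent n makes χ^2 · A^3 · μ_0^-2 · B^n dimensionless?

Balance the M exponent: (1)·n from B, plus 2·(0) + 3·(0) − 2·(1) = -2 from the rest, must sum to zero.
n − 2 = 0, so n = 2.

2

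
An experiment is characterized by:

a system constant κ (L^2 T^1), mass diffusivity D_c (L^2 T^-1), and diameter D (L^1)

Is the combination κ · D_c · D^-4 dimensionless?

Sum the exponent of each base dimension across the product:
  M: [κ]_M + [D_c]_M − 4·[D]_M = (0) + (0) − 4·(0) = 0
  L: [κ]_L + [D_c]_L − 4·[D]_L = (2) + (2) − 4·(1) = 0
  T: [κ]_T + [D_c]_T − 4·[D]_T = (1) + (-1) − 4·(0) = 0
All base exponents vanish — dimensionless.

yes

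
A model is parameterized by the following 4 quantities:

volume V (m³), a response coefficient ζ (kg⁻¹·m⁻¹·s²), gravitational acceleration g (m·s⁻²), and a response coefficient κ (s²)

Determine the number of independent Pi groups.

There are 4 variables and 3 base dimensions (M, L, T).
The dimension matrix has rank 3.
Independent dimensionless groups: 4 − 3 = 1.

1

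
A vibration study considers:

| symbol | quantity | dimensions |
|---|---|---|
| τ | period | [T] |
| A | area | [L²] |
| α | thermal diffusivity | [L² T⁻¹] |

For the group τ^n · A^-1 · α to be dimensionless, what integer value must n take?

1

Balance the T exponent: (1)·n from τ, plus −(0) + (-1) = -1 from the rest, must sum to zero.
n − 1 = 0, so n = 1.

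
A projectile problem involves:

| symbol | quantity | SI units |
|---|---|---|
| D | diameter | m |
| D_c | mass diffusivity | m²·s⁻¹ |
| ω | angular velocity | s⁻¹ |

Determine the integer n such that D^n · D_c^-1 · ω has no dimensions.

Balance the L exponent: (1)·n from D, plus −(2) + (0) = -2 from the rest, must sum to zero.
n − 2 = 0, so n = 2.

2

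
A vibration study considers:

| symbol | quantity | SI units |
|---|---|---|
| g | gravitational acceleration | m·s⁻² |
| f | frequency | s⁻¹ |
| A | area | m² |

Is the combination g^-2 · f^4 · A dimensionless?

Sum the exponent of each base dimension across the product:
  L: −2·[g]_L + 4·[f]_L + [A]_L = −2·(1) + 4·(0) + (2) = 0
  T: −2·[g]_T + 4·[f]_T + [A]_T = −2·(-2) + 4·(-1) + (0) = 0
All base exponents vanish — dimensionless.

yes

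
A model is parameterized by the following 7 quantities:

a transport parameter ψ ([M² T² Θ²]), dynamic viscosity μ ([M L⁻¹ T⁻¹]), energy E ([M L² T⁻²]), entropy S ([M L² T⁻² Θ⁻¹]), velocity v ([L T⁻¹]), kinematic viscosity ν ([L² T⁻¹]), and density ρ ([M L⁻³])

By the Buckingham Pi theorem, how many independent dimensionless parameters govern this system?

3

There are 7 variables and 4 base dimensions (M, L, T, Θ).
The dimension matrix has rank 4.
Independent dimensionless groups: 7 − 4 = 3.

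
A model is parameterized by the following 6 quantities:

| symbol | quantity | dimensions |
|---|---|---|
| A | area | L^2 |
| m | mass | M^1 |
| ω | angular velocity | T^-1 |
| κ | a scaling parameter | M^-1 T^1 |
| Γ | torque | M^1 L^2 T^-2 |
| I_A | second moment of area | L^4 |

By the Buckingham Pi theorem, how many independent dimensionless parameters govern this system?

3

There are 6 variables and 3 base dimensions (M, L, T).
The dimension matrix has rank 3.
Independent dimensionless groups: 6 − 3 = 3.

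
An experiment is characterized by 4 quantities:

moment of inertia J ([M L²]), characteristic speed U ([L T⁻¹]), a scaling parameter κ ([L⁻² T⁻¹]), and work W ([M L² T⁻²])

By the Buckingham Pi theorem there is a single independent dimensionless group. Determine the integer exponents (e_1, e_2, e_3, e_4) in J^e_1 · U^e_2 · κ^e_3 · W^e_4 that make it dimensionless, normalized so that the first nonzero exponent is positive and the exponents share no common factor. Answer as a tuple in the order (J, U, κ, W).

M: e_1·(1) + e_2·(0) + e_3·(0) + e_4·(1) = 0
L: e_1·(2) + e_2·(1) + e_3·(-2) + e_4·(2) = 0
T: e_1·(0) + e_2·(-1) + e_3·(-1) + e_4·(-2) = 0
Solving this homogeneous linear system for the smallest-integer solution (first nonzero entry positive) gives (3, 4, 2, -3).

(3, 4, 2, -3)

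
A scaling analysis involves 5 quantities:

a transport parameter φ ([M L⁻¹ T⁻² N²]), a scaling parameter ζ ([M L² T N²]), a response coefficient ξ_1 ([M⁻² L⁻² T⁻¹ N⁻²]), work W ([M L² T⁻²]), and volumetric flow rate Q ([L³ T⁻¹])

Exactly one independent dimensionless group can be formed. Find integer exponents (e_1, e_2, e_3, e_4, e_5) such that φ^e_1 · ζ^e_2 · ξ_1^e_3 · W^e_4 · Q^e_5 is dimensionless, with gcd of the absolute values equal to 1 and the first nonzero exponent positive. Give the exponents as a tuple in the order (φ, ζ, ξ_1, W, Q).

M: e_1·(1) + e_2·(1) + e_3·(-2) + e_4·(1) + e_5·(0) = 0
L: e_1·(-1) + e_2·(2) + e_3·(-2) + e_4·(2) + e_5·(3) = 0
T: e_1·(-2) + e_2·(1) + e_3·(-1) + e_4·(-2) + e_5·(-1) = 0
N: e_1·(2) + e_2·(2) + e_3·(-2) + e_4·(0) + e_5·(0) = 0
Solving this homogeneous linear system for the smallest-integer solution (first nonzero entry positive) gives (1, -4, -3, -3, 3).

(1, -4, -3, -3, 3)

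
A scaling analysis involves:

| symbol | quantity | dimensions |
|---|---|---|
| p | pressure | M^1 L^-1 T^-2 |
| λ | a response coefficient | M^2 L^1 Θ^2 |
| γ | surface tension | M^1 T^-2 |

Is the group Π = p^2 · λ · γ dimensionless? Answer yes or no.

no

Sum the exponent of each base dimension across the product:
  M: 2·[p]_M + [λ]_M + [γ]_M = 2·(1) + (2) + (1) = 5
  L: 2·[p]_L + [λ]_L + [γ]_L = 2·(-1) + (1) + (0) = -1
  T: 2·[p]_T + [λ]_T + [γ]_T = 2·(-2) + (0) + (-2) = -6
  Θ: 2·[p]_Θ + [λ]_Θ + [γ]_Θ = 2·(0) + (2) + (0) = 2
Net dimensions [M⁵ L⁻¹ T⁻⁶ Θ²] ≠ [1] — not dimensionless.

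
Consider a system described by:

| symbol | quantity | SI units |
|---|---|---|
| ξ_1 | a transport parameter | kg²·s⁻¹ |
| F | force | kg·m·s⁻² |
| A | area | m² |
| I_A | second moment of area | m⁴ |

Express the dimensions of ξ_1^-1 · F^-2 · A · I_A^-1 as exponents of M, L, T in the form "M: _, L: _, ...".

Collect each base-dimension exponent across the product:
  M: −(2) − 2·(1) + (0) − (0) = -4
  L: −(0) − 2·(1) + (2) − (4) = -4
  T: −(-1) − 2·(-2) + (0) − (0) = 5
So the dimensions are [M⁻⁴ L⁻⁴ T⁵].

M: -4, L: -4, T: 5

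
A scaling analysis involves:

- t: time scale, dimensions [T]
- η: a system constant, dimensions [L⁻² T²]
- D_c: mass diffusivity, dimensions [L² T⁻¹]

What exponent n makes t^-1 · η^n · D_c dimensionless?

1

Balance the L exponent: (-2)·n from η, plus −(0) + (2) = 2 from the rest, must sum to zero.
-2n + 2 = 0, so n = 1.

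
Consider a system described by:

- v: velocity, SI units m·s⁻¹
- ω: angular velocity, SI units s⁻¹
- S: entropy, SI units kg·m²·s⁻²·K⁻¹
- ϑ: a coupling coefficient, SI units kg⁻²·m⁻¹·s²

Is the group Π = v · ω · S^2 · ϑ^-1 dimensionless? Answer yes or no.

Sum the exponent of each base dimension across the product:
  M: [v]_M + [ω]_M + 2·[S]_M − [ϑ]_M = (0) + (0) + 2·(1) − (-2) = 4
  L: [v]_L + [ω]_L + 2·[S]_L − [ϑ]_L = (1) + (0) + 2·(2) − (-1) = 6
  T: [v]_T + [ω]_T + 2·[S]_T − [ϑ]_T = (-1) + (-1) + 2·(-2) − (2) = -8
  Θ: [v]_Θ + [ω]_Θ + 2·[S]_Θ − [ϑ]_Θ = (0) + (0) + 2·(-1) − (0) = -2
Net dimensions [M⁴ L⁶ T⁻⁸ Θ⁻²] ≠ [1] — not dimensionless.

no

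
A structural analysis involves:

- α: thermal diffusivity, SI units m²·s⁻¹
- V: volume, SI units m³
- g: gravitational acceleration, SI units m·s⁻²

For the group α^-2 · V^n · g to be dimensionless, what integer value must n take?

1

Balance the L exponent: (3)·n from V, plus −2·(2) + (1) = -3 from the rest, must sum to zero.
3n − 3 = 0, so n = 1.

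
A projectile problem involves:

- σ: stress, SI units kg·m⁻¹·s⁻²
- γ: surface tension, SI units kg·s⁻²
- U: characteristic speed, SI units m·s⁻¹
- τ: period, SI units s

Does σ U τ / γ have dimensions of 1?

Sum the exponent of each base dimension across the product:
  M: [σ]_M − [γ]_M + [U]_M + [τ]_M = (1) − (1) + (0) + (0) = 0
  L: [σ]_L − [γ]_L + [U]_L + [τ]_L = (-1) − (0) + (1) + (0) = 0
  T: [σ]_T − [γ]_T + [U]_T + [τ]_T = (-2) − (-2) + (-1) + (1) = 0
All base exponents vanish — dimensionless.

yes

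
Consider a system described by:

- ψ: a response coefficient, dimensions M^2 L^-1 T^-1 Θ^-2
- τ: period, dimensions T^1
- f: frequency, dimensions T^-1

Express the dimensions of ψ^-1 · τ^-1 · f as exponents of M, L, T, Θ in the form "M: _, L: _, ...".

Collect each base-dimension exponent across the product:
  M: −(2) − (0) + (0) = -2
  L: −(-1) − (0) + (0) = 1
  T: −(-1) − (1) + (-1) = -1
  Θ: −(-2) − (0) + (0) = 2
So the dimensions are [M⁻² L T⁻¹ Θ²].

M: -2, L: 1, T: -1, Θ: 2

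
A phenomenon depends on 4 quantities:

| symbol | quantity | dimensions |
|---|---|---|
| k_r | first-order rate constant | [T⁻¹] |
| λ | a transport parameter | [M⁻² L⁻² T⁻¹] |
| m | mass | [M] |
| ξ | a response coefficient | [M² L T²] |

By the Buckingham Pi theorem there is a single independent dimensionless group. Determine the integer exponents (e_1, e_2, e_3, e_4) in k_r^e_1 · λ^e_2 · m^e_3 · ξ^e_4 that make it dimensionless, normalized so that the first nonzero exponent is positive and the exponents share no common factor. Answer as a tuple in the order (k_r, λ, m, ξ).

(3, 1, -2, 2)

M: e_1·(0) + e_2·(-2) + e_3·(1) + e_4·(2) = 0
L: e_1·(0) + e_2·(-2) + e_3·(0) + e_4·(1) = 0
T: e_1·(-1) + e_2·(-1) + e_3·(0) + e_4·(2) = 0
Solving this homogeneous linear system for the smallest-integer solution (first nonzero entry positive) gives (3, 1, -2, 2).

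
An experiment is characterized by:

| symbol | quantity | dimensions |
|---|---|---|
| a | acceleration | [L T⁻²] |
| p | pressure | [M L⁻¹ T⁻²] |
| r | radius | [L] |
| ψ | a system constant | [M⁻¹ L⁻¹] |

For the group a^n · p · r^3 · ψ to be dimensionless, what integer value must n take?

-1

Balance the L exponent: (1)·n from a, plus (-1) + 3·(1) + (-1) = 1 from the rest, must sum to zero.
n + 1 = 0, so n = -1.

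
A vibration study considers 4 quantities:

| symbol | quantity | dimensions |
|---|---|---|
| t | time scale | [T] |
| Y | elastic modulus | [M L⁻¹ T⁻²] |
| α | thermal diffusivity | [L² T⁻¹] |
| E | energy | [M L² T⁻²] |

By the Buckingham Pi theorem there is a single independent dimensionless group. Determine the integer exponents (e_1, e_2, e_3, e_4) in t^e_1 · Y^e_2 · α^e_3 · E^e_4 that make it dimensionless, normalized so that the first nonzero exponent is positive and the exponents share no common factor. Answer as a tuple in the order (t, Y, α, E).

M: e_1·(0) + e_2·(1) + e_3·(0) + e_4·(1) = 0
L: e_1·(0) + e_2·(-1) + e_3·(2) + e_4·(2) = 0
T: e_1·(1) + e_2·(-2) + e_3·(-1) + e_4·(-2) = 0
Solving this homogeneous linear system for the smallest-integer solution (first nonzero entry positive) gives (3, 2, 3, -2).

(3, 2, 3, -2)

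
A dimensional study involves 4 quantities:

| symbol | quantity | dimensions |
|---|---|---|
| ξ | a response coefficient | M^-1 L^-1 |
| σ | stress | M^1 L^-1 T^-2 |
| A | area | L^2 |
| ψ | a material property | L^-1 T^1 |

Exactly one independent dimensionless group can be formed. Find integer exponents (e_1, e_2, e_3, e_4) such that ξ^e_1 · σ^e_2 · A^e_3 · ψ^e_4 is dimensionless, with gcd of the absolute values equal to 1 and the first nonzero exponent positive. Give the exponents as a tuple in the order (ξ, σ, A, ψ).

(1, 1, 2, 2)

M: e_1·(-1) + e_2·(1) + e_3·(0) + e_4·(0) = 0
L: e_1·(-1) + e_2·(-1) + e_3·(2) + e_4·(-1) = 0
T: e_1·(0) + e_2·(-2) + e_3·(0) + e_4·(1) = 0
Solving this homogeneous linear system for the smallest-integer solution (first nonzero entry positive) gives (1, 1, 2, 2).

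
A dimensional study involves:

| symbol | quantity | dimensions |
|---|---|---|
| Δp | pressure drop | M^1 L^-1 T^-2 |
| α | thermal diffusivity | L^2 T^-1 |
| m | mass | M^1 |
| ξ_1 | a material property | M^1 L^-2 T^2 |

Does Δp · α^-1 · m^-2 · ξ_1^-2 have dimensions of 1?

no

Sum the exponent of each base dimension across the product:
  M: [Δp]_M − [α]_M − 2·[m]_M − 2·[ξ_1]_M = (1) − (0) − 2·(1) − 2·(1) = -3
  L: [Δp]_L − [α]_L − 2·[m]_L − 2·[ξ_1]_L = (-1) − (2) − 2·(0) − 2·(-2) = 1
  T: [Δp]_T − [α]_T − 2·[m]_T − 2·[ξ_1]_T = (-2) − (-1) − 2·(0) − 2·(2) = -5
Net dimensions [M⁻³ L T⁻⁵] ≠ [1] — not dimensionless.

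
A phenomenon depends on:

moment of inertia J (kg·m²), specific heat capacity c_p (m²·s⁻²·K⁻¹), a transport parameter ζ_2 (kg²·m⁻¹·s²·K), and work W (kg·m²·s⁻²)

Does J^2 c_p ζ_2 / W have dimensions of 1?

no

Sum the exponent of each base dimension across the product:
  M: 2·[J]_M + [c_p]_M + [ζ_2]_M − [W]_M = 2·(1) + (0) + (2) − (1) = 3
  L: 2·[J]_L + [c_p]_L + [ζ_2]_L − [W]_L = 2·(2) + (2) + (-1) − (2) = 3
  T: 2·[J]_T + [c_p]_T + [ζ_2]_T − [W]_T = 2·(0) + (-2) + (2) − (-2) = 2
  Θ: 2·[J]_Θ + [c_p]_Θ + [ζ_2]_Θ − [W]_Θ = 2·(0) + (-1) + (1) − (0) = 0
Net dimensions [M³ L³ T²] ≠ [1] — not dimensionless.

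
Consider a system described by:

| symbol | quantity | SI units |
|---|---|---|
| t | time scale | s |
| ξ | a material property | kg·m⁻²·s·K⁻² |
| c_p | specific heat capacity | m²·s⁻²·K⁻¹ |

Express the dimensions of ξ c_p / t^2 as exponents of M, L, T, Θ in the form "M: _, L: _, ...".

M: 1, L: 0, T: -3, Θ: -3

Collect each base-dimension exponent across the product:
  M: −2·(0) + (1) + (0) = 1
  L: −2·(0) + (-2) + (2) = 0
  T: −2·(1) + (1) + (-2) = -3
  Θ: −2·(0) + (-2) + (-1) = -3
So the dimensions are [M T⁻³ Θ⁻³].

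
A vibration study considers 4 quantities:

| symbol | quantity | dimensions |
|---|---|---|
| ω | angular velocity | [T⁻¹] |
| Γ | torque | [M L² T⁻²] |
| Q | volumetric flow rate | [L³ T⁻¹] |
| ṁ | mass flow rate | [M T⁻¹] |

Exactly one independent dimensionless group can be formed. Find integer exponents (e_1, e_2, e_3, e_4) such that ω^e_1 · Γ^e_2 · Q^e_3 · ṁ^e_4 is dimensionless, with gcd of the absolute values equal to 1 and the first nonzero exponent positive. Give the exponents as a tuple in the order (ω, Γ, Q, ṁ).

M: e_1·(0) + e_2·(1) + e_3·(0) + e_4·(1) = 0
L: e_1·(0) + e_2·(2) + e_3·(3) + e_4·(0) = 0
T: e_1·(-1) + e_2·(-2) + e_3·(-1) + e_4·(-1) = 0
Solving this homogeneous linear system for the smallest-integer solution (first nonzero entry positive) gives (1, -3, 2, 3).

(1, -3, 2, 3)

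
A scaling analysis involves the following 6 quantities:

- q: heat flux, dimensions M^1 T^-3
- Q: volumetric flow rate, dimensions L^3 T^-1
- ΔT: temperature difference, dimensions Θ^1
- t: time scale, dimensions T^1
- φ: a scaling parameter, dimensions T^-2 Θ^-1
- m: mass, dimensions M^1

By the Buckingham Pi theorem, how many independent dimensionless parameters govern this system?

There are 6 variables and 4 base dimensions (M, L, T, Θ).
The dimension matrix has rank 4.
Independent dimensionless groups: 6 − 4 = 2.

2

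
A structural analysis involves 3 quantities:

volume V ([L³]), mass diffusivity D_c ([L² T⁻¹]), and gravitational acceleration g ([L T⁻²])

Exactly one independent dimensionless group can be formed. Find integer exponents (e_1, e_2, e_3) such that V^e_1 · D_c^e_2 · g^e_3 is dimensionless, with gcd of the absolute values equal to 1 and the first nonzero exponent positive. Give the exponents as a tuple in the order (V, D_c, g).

(1, -2, 1)

L: e_1·(3) + e_2·(2) + e_3·(1) = 0
T: e_1·(0) + e_2·(-1) + e_3·(-2) = 0
Solving this homogeneous linear system for the smallest-integer solution (first nonzero entry positive) gives (1, -2, 1).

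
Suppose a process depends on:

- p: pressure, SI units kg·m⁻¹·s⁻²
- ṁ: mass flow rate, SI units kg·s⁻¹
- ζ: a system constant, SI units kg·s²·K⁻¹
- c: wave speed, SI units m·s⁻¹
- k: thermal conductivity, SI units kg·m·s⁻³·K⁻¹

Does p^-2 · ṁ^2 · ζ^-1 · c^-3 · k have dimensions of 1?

Sum the exponent of each base dimension across the product:
  M: −2·[p]_M + 2·[ṁ]_M − [ζ]_M − 3·[c]_M + [k]_M = −2·(1) + 2·(1) − (1) − 3·(0) + (1) = 0
  L: −2·[p]_L + 2·[ṁ]_L − [ζ]_L − 3·[c]_L + [k]_L = −2·(-1) + 2·(0) − (0) − 3·(1) + (1) = 0
  T: −2·[p]_T + 2·[ṁ]_T − [ζ]_T − 3·[c]_T + [k]_T = −2·(-2) + 2·(-1) − (2) − 3·(-1) + (-3) = 0
  Θ: −2·[p]_Θ + 2·[ṁ]_Θ − [ζ]_Θ − 3·[c]_Θ + [k]_Θ = −2·(0) + 2·(0) − (-1) − 3·(0) + (-1) = 0
All base exponents vanish — dimensionless.

yes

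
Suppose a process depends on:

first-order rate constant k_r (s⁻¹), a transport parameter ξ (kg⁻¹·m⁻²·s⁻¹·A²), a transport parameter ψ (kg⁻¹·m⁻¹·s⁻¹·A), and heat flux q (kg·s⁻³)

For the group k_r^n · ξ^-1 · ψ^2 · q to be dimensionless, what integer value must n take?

Balance the T exponent: (-1)·n from k_r, plus −(-1) + 2·(-1) + (-3) = -4 from the rest, must sum to zero.
−n − 4 = 0, so n = -4.

-4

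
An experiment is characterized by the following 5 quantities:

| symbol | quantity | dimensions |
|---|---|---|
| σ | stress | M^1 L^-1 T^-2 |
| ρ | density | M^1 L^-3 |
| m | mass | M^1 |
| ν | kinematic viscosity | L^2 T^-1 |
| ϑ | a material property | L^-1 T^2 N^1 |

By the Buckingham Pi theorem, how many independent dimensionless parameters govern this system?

1

There are 5 variables and 4 base dimensions (M, L, T, N).
The dimension matrix has rank 4.
Independent dimensionless groups: 5 − 4 = 1.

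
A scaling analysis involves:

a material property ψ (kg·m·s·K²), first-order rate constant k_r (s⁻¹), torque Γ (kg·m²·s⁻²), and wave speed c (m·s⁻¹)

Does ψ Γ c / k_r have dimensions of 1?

no

Sum the exponent of each base dimension across the product:
  M: [ψ]_M − [k_r]_M + [Γ]_M + [c]_M = (1) − (0) + (1) + (0) = 2
  L: [ψ]_L − [k_r]_L + [Γ]_L + [c]_L = (1) − (0) + (2) + (1) = 4
  T: [ψ]_T − [k_r]_T + [Γ]_T + [c]_T = (1) − (-1) + (-2) + (-1) = -1
  Θ: [ψ]_Θ − [k_r]_Θ + [Γ]_Θ + [c]_Θ = (2) − (0) + (0) + (0) = 2
Net dimensions [M² L⁴ T⁻¹ Θ²] ≠ [1] — not dimensionless.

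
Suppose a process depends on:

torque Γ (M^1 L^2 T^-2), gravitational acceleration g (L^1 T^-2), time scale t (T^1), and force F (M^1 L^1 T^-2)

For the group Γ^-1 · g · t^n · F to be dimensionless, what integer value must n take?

2

Balance the T exponent: (1)·n from t, plus −(-2) + (-2) + (-2) = -2 from the rest, must sum to zero.
n − 2 = 0, so n = 2.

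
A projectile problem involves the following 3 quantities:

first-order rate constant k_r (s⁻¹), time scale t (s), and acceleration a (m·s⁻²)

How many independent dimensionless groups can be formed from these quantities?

There are 3 variables and 2 base dimensions (L, T).
The dimension matrix has rank 2.
Independent dimensionless groups: 3 − 2 = 1.

1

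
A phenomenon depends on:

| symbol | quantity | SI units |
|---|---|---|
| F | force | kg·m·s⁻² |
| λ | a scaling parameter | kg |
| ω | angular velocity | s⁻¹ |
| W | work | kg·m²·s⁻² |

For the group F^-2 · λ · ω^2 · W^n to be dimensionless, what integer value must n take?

Balance the M exponent: (1)·n from W, plus −2·(1) + (1) + 2·(0) = -1 from the rest, must sum to zero.
n − 1 = 0, so n = 1.

1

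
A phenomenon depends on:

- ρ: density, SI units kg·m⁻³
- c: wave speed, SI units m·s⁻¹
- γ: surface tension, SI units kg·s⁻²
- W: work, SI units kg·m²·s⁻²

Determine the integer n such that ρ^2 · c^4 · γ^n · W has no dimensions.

Balance the M exponent: (1)·n from γ, plus 2·(1) + 4·(0) + (1) = 3 from the rest, must sum to zero.
n + 3 = 0, so n = -3.

-3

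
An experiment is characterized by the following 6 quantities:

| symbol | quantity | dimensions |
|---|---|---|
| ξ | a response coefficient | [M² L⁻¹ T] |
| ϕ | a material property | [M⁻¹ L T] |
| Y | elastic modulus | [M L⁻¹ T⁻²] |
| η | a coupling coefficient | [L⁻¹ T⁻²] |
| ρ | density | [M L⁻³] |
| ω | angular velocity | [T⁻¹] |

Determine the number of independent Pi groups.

There are 6 variables and 3 base dimensions (M, L, T).
The dimension matrix has rank 3.
Independent dimensionless groups: 6 − 3 = 3.

3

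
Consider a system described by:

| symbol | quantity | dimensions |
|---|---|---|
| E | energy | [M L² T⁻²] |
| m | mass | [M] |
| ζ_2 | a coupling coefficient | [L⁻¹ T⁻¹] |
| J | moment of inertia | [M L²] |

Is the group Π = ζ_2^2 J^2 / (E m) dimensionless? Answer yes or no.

yes

Sum the exponent of each base dimension across the product:
  M: −[E]_M − [m]_M + 2·[ζ_2]_M + 2·[J]_M = −(1) − (1) + 2·(0) + 2·(1) = 0
  L: −[E]_L − [m]_L + 2·[ζ_2]_L + 2·[J]_L = −(2) − (0) + 2·(-1) + 2·(2) = 0
  T: −[E]_T − [m]_T + 2·[ζ_2]_T + 2·[J]_T = −(-2) − (0) + 2·(-1) + 2·(0) = 0
All base exponents vanish — dimensionless.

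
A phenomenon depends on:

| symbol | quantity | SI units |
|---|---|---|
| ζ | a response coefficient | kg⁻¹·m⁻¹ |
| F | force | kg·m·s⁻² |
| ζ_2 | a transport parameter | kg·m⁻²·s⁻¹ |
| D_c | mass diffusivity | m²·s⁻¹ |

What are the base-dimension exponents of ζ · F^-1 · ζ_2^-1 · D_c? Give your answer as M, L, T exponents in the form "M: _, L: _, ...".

Collect each base-dimension exponent across the product:
  M: (-1) − (1) − (1) + (0) = -3
  L: (-1) − (1) − (-2) + (2) = 2
  T: (0) − (-2) − (-1) + (-1) = 2
So the dimensions are [M⁻³ L² T²].

M: -3, L: 2, T: 2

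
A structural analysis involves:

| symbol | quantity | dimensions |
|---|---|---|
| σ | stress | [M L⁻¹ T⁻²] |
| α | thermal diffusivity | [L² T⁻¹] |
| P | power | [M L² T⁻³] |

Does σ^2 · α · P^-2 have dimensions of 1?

no

Sum the exponent of each base dimension across the product:
  M: 2·[σ]_M + [α]_M − 2·[P]_M = 2·(1) + (0) − 2·(1) = 0
  L: 2·[σ]_L + [α]_L − 2·[P]_L = 2·(-1) + (2) − 2·(2) = -4
  T: 2·[σ]_T + [α]_T − 2·[P]_T = 2·(-2) + (-1) − 2·(-3) = 1
Net dimensions [L⁻⁴ T] ≠ [1] — not dimensionless.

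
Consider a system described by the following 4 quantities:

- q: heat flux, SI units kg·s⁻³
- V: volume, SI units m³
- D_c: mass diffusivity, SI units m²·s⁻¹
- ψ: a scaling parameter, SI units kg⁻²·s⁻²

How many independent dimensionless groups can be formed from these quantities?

1

There are 4 variables and 3 base dimensions (M, L, T).
The dimension matrix has rank 3.
Independent dimensionless groups: 4 − 3 = 1.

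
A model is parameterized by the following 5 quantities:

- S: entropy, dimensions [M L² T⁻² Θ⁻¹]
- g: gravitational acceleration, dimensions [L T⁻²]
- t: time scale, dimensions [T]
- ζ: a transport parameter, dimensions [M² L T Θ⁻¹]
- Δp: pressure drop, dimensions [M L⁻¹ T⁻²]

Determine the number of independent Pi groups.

1

There are 5 variables and 4 base dimensions (M, L, T, Θ).
The dimension matrix has rank 4.
Independent dimensionless groups: 5 − 4 = 1.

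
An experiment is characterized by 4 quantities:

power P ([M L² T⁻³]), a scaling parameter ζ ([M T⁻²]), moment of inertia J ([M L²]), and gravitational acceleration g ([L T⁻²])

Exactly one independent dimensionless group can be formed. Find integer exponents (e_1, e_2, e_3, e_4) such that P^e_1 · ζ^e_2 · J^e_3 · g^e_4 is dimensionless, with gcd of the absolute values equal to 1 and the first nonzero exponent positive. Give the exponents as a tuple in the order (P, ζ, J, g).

M: e_1·(1) + e_2·(1) + e_3·(1) + e_4·(0) = 0
L: e_1·(2) + e_2·(0) + e_3·(2) + e_4·(1) = 0
T: e_1·(-3) + e_2·(-2) + e_3·(0) + e_4·(-2) = 0
Solving this homogeneous linear system for the smallest-integer solution (first nonzero entry positive) gives (2, -1, -1, -2).

(2, -1, -1, -2)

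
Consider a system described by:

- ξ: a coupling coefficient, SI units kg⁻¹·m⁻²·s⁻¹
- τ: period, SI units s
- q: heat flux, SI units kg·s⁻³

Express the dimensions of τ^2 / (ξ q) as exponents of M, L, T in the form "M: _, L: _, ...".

M: 0, L: 2, T: 6

Collect each base-dimension exponent across the product:
  M: −(-1) + 2·(0) − (1) = 0
  L: −(-2) + 2·(0) − (0) = 2
  T: −(-1) + 2·(1) − (-3) = 6
So the dimensions are [L² T⁶].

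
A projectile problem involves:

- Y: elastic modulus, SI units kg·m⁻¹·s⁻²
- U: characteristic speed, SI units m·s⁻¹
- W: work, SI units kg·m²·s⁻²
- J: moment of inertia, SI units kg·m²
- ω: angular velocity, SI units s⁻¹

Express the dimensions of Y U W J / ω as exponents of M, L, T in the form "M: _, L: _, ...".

Collect each base-dimension exponent across the product:
  M: (1) + (0) + (1) + (1) − (0) = 3
  L: (-1) + (1) + (2) + (2) − (0) = 4
  T: (-2) + (-1) + (-2) + (0) − (-1) = -4
So the dimensions are [M³ L⁴ T⁻⁴].

M: 3, L: 4, T: -4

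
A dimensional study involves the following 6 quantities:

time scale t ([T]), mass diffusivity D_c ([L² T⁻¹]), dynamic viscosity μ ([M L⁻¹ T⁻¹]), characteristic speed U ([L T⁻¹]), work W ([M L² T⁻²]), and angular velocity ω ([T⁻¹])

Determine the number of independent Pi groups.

There are 6 variables and 3 base dimensions (M, L, T).
The dimension matrix has rank 3.
Independent dimensionless groups: 6 − 3 = 3.

3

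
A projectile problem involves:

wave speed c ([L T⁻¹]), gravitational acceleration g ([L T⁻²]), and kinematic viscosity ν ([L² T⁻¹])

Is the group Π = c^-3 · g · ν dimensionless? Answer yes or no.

yes

Sum the exponent of each base dimension across the product:
  M: −3·[c]_M + [g]_M + [ν]_M = −3·(0) + (0) + (0) = 0
  L: −3·[c]_L + [g]_L + [ν]_L = −3·(1) + (1) + (2) = 0
  T: −3·[c]_T + [g]_T + [ν]_T = −3·(-1) + (-2) + (-1) = 0
All base exponents vanish — dimensionless.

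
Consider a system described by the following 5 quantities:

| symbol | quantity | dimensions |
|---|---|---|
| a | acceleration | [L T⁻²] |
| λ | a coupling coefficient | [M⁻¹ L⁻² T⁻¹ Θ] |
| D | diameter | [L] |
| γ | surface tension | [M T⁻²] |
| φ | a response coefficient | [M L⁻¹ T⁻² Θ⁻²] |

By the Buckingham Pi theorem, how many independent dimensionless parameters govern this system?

1

There are 5 variables and 4 base dimensions (M, L, T, Θ).
The dimension matrix has rank 4.
Independent dimensionless groups: 5 − 4 = 1.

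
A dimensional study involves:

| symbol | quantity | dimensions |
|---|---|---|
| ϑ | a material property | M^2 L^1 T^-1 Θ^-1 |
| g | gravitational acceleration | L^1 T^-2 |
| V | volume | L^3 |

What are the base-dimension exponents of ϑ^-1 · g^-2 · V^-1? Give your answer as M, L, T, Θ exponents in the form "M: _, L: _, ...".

Collect each base-dimension exponent across the product:
  M: −(2) − 2·(0) − (0) = -2
  L: −(1) − 2·(1) − (3) = -6
  T: −(-1) − 2·(-2) − (0) = 5
  Θ: −(-1) − 2·(0) − (0) = 1
So the dimensions are [M⁻² L⁻⁶ T⁵ Θ].

M: -2, L: -6, T: 5, Θ: 1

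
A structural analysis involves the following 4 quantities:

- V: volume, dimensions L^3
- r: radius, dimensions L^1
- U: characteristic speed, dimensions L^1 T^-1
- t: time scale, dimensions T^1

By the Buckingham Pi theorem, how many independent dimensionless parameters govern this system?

There are 4 variables and 2 base dimensions (L, T).
The dimension matrix has rank 2.
Independent dimensionless groups: 4 − 2 = 2.

2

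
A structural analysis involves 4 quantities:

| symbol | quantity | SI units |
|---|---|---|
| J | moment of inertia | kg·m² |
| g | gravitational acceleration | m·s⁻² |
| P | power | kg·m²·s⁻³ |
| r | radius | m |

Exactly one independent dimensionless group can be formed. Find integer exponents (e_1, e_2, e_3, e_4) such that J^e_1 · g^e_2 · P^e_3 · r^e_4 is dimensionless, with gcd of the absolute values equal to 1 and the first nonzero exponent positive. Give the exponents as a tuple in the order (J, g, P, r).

(2, 3, -2, -3)

M: e_1·(1) + e_2·(0) + e_3·(1) + e_4·(0) = 0
L: e_1·(2) + e_2·(1) + e_3·(2) + e_4·(1) = 0
T: e_1·(0) + e_2·(-2) + e_3·(-3) + e_4·(0) = 0
Solving this homogeneous linear system for the smallest-integer solution (first nonzero entry positive) gives (2, 3, -2, -3).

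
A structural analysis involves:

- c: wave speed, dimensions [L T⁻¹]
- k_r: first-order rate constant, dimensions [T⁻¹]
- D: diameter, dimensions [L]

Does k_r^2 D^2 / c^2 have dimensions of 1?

Sum the exponent of each base dimension across the product:
  L: −2·[c]_L + 2·[k_r]_L + 2·[D]_L = −2·(1) + 2·(0) + 2·(1) = 0
  T: −2·[c]_T + 2·[k_r]_T + 2·[D]_T = −2·(-1) + 2·(-1) + 2·(0) = 0
All base exponents vanish — dimensionless.

yes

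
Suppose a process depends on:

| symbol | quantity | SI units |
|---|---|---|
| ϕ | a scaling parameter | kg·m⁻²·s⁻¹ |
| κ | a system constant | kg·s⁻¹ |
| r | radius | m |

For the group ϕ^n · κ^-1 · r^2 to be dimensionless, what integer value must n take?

1

Balance the M exponent: (1)·n from ϕ, plus −(1) + 2·(0) = -1 from the rest, must sum to zero.
n − 1 = 0, so n = 1.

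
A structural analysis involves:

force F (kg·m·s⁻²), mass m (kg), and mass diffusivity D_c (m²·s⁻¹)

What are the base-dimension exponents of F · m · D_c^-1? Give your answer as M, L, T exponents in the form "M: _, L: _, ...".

M: 2, L: -1, T: -1

Collect each base-dimension exponent across the product:
  M: (1) + (1) − (0) = 2
  L: (1) + (0) − (2) = -1
  T: (-2) + (0) − (-1) = -1
So the dimensions are [M² L⁻¹ T⁻¹].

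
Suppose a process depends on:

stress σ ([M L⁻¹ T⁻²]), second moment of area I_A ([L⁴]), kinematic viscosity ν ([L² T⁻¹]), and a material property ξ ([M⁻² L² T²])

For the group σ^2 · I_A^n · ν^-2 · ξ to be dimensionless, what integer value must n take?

Balance the L exponent: (4)·n from I_A, plus 2·(-1) − 2·(2) + (2) = -4 from the rest, must sum to zero.
4n − 4 = 0, so n = 1.

1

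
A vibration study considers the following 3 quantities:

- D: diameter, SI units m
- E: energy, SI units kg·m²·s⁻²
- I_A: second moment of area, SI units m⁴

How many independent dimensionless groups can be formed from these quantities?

There are 3 variables and 3 base dimensions (M, L, T).
The dimension matrix has rank 2 (less than 3: the dimension vectors are linearly dependent).
Independent dimensionless groups: 3 − 2 = 1.

1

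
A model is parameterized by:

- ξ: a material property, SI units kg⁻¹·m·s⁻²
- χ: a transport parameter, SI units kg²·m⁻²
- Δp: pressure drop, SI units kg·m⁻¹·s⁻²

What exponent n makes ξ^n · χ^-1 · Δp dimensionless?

-1

Balance the M exponent: (-1)·n from ξ, plus −(2) + (1) = -1 from the rest, must sum to zero.
−n − 1 = 0, so n = -1.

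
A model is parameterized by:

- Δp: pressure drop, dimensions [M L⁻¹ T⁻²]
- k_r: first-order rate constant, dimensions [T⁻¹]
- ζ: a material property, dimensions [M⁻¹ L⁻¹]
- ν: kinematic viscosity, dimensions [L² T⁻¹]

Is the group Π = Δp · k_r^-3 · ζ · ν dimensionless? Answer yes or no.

Sum the exponent of each base dimension across the product:
  M: [Δp]_M − 3·[k_r]_M + [ζ]_M + [ν]_M = (1) − 3·(0) + (-1) + (0) = 0
  L: [Δp]_L − 3·[k_r]_L + [ζ]_L + [ν]_L = (-1) − 3·(0) + (-1) + (2) = 0
  T: [Δp]_T − 3·[k_r]_T + [ζ]_T + [ν]_T = (-2) − 3·(-1) + (0) + (-1) = 0
All base exponents vanish — dimensionless.

yes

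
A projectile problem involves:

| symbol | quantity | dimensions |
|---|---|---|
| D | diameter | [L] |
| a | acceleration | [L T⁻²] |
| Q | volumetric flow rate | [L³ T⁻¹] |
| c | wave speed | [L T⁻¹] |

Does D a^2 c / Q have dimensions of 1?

Sum the exponent of each base dimension across the product:
  L: [D]_L + 2·[a]_L − [Q]_L + [c]_L = (1) + 2·(1) − (3) + (1) = 1
  T: [D]_T + 2·[a]_T − [Q]_T + [c]_T = (0) + 2·(-2) − (-1) + (-1) = -4
Net dimensions [L T⁻⁴] ≠ [1] — not dimensionless.

no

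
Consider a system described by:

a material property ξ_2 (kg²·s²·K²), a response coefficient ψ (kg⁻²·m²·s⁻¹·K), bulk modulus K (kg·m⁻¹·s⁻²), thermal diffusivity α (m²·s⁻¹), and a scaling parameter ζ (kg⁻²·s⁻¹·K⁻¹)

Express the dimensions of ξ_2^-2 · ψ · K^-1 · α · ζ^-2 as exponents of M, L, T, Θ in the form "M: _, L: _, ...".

M: -3, L: 5, T: -2, Θ: -1

Collect each base-dimension exponent across the product:
  M: −2·(2) + (-2) − (1) + (0) − 2·(-2) = -3
  L: −2·(0) + (2) − (-1) + (2) − 2·(0) = 5
  T: −2·(2) + (-1) − (-2) + (-1) − 2·(-1) = -2
  Θ: −2·(2) + (1) − (0) + (0) − 2·(-1) = -1
So the dimensions are [M⁻³ L⁵ T⁻² Θ⁻¹].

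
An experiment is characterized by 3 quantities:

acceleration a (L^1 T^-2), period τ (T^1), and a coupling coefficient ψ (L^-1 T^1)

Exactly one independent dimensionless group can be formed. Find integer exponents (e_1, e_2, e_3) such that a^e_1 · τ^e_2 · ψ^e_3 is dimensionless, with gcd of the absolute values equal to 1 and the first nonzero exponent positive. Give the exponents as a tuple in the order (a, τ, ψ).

L: e_1·(1) + e_2·(0) + e_3·(-1) = 0
T: e_1·(-2) + e_2·(1) + e_3·(1) = 0
Solving this homogeneous linear system for the smallest-integer solution (first nonzero entry positive) gives (1, 1, 1).

(1, 1, 1)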